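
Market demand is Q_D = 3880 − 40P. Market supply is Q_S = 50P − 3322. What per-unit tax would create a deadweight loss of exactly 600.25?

In inverse form: demand P = 97 − 0.025Q, supply P = 66.44 + 0.02Q.
Competitive equilibrium: 97 − 0.025Q = 66.44 + 0.02Q → Q* = 679.1111, P* = 80.0222.
A tax t gives ΔQ = t/0.045 and wedge t, so DWL = t²/0.09.
t²/0.09 = 600.25 → t² = 54.0225 → t = 7.35.

7.35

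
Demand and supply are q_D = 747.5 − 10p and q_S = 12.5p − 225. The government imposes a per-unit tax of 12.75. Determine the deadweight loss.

451.56

In inverse form: demand p = 74.75 − 0.1q, supply p = 18 + 0.08q.
Competitive equilibrium: 74.75 − 0.1q = 18 + 0.08q → q* = 315.2778, p* = 43.2222.
With the tax, the buyer price exceeds the seller price by 12.75: (74.75 − 0.1q) − (18 + 0.08q) = 12.75 → q' = 244.4444.
Δq = 315.2778 − 244.4444 = 70.8334; the wedge equals the tax, 12.75.
Welfare loss = ½ × 70.8334 × 12.75 = 451.56.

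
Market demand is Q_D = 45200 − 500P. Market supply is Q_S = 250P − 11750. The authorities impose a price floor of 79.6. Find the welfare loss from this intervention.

In inverse form: demand P = 90.4 − 0.002Q, supply P = 47 + 0.004Q.
Competitive equilibrium: 90.4 − 0.002Q = 47 + 0.004Q → Q* = 7233.3333, P* = 75.9333.
At the floor P = 79.6, quantity demanded = (90.4 − 79.6)/0.002 = 5400.
Sellers' marginal cost at Q' = 5400: 47 + 0.004·5400 = 68.6.
ΔQ = 7233.3333 − 5400 = 1833.3333; wedge = 79.6 − 68.6 = 11.
The triangle = ½ × 1833.3333 × 11 = 10083.33.

10083.33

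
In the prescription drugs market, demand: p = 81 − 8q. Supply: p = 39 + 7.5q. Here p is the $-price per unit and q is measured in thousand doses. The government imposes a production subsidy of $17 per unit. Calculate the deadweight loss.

Competitive equilibrium: 81 − 8q = 39 + 7.5q → q* = 2.7097, p* = 59.3226.
The subsidy lowers effective supply by 17: p = 22 + 7.5q.
New quantity: 81 − 8q = 22 + 7.5q → q' = 3.8065.
Overproduction Δq = 3.8065 − 2.7097 = 1.0968; wedge = subsidy = 17.
DWL = ½ × 1.0968 × 17 = $9.32 thousand.

$9.32 thousand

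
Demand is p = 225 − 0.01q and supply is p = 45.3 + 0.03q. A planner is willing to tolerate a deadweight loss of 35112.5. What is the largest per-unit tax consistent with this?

53

Competitive equilibrium: 225 − 0.01q = 45.3 + 0.03q → q* = 4492.5, p* = 180.075.
A tax t gives Δq = t/0.04 and wedge t, so DWL = t²/0.08.
t²/0.08 = 35112.5 → t² = 2809 → t = 53.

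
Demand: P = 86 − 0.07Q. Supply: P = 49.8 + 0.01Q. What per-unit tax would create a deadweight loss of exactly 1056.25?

13

Competitive equilibrium: 86 − 0.07Q = 49.8 + 0.01Q → Q* = 452.5, P* = 54.325.
A tax t gives ΔQ = t/0.08 and wedge t, so DWL = t²/0.16.
t²/0.16 = 1056.25 → t² = 169 → t = 13.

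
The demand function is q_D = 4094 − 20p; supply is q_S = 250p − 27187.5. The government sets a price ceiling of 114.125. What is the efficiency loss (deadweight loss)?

5064.58

In inverse form: demand p = 204.7 − 0.05q, supply p = 108.75 + 0.004q.
Competitive equilibrium: 204.7 − 0.05q = 108.75 + 0.004q → q* = 1776.85185, p* = 115.85741.
At the ceiling p = 114.125, quantity supplied = (114.125 − 108.75)/0.004 = 1343.75.
Willingness to pay at q' = 1343.75: 204.7 − 0.05·1343.75 = 137.5125.
Δq = 1776.85185 − 1343.75 = 433.10185; wedge = 137.5125 − 114.125 = 23.3875.
The triangle = ½ × 433.10185 × 23.3875 = 5064.58.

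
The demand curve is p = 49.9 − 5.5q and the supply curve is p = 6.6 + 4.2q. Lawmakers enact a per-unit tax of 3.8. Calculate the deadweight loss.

Competitive equilibrium: 49.9 − 5.5q = 6.6 + 4.2q → q* = 4.4639, p* = 25.3485.
With the tax, the buyer price exceeds the seller price by 3.8: (49.9 − 5.5q) − (6.6 + 4.2q) = 3.8 → q' = 4.0722.
Δq = 4.4639 − 4.0722 = 0.3917; the wedge equals the tax, 3.8.
Welfare loss = ½ × 0.3917 × 3.8 = 0.74.

0.74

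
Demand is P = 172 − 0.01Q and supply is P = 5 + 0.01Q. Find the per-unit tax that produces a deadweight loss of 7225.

17

Competitive equilibrium: 172 − 0.01Q = 5 + 0.01Q → Q* = 8350, P* = 88.5.
A tax t gives ΔQ = t/0.02 and wedge t, so DWL = t²/0.04.
t²/0.04 = 7225 → t² = 289 → t = 17.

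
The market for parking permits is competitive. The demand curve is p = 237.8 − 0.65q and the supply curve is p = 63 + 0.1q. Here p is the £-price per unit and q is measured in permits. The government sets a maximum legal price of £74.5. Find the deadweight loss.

£5227.40

Competitive equilibrium: 237.8 − 0.65q = 63 + 0.1q → q* = 233.0667, p* = 86.3067.
At the ceiling p = 74.5, quantity supplied = (74.5 − 63)/0.1 = 115.
Willingness to pay at q' = 115: 237.8 − 0.65·115 = 163.05.
Δq = 233.0667 − 115 = 118.0667; wedge = 163.05 − 74.5 = 88.55.
Welfare loss = ½ × 118.0667 × 88.55 = £5227.40.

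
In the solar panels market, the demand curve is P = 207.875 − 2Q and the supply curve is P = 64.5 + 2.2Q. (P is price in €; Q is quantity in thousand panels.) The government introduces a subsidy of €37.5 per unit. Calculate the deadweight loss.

€167.41 thousand

Competitive equilibrium: 207.875 − 2Q = 64.5 + 2.2Q → Q* = 34.1369, P* = 139.6012.
The subsidy lowers effective supply by 37.5: P = 27 + 2.2Q.
New quantity: 207.875 − 2Q = 27 + 2.2Q → Q' = 43.0655.
Overproduction ΔQ = 43.0655 − 34.1369 = 8.9286; wedge = subsidy = 37.5.
DWL = ½ × 8.9286 × 37.5 = €167.41 thousand.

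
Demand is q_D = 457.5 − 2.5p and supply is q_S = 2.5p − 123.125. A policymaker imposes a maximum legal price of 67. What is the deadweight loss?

In inverse form: demand p = 183 − 0.4q, supply p = 49.25 + 0.4q.
Competitive equilibrium: 183 − 0.4q = 49.25 + 0.4q → q* = 167.1875, p* = 116.125.
At the ceiling p = 67, quantity supplied = (67 − 49.25)/0.4 = 44.375.
Willingness to pay at q' = 44.375: 183 − 0.4·44.375 = 165.25.
Δq = 167.1875 − 44.375 = 122.8125; wedge = 165.25 − 67 = 98.25.
The triangle = ½ × 122.8125 × 98.25 = 6033.16.

6033.16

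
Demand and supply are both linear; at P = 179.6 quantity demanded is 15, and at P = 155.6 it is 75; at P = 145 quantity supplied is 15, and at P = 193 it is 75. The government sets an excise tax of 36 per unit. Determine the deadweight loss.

Demand slope = (155.6 − 179.6)/(75 − 15) = −0.4, so P = 185.6 − 0.4Q.
Supply slope = (193 − 145)/(75 − 15) = 0.8, so P = 133 + 0.8Q.
Competitive equilibrium: 185.6 − 0.4Q = 133 + 0.8Q → Q* = 43.8333, P* = 168.0667.
With the tax, the buyer price exceeds the seller price by 36: (185.6 − 0.4Q) − (133 + 0.8Q) = 36 → Q' = 13.8333.
ΔQ = 43.8333 − 13.8333 = 30; the wedge equals the tax, 36.
Deadweight loss = ½ × 30 × 36 = 540.

540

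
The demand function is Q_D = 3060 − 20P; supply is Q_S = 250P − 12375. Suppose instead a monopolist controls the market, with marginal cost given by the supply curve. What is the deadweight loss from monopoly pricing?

In inverse form: demand P = 153 − 0.05Q, supply P = 49.5 + 0.004Q.
Competitive equilibrium: 153 − 0.05Q = 49.5 + 0.004Q → Q* = 1916.6667, P* = 57.1667.
Marginal revenue: MR = 153 − 0.1Q. Set MR = MC: 153 − 0.1Q = 49.5 + 0.004Q → Q_m = 995.1923.
Price P_m = 153 − 0.05·995.1923 = 103.2404; MC(Q_m) = 49.5 + 0.004·995.1923 = 53.4808.
Competitive Q* = 1916.6667, so ΔQ = 921.4744; wedge = 103.2404 − 53.4808 = 49.7596.
Deadweight loss = ½ × 921.4744 × 49.7596 = 22926.10.

22926.10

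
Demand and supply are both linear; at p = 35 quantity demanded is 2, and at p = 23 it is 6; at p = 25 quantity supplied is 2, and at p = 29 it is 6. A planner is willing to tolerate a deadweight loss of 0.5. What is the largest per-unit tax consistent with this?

Demand slope = (23 − 35)/(6 − 2) = −3, so p = 41 − 3q.
Supply slope = (29 − 25)/(6 − 2) = 1, so p = 23 + q.
Competitive equilibrium: 41 − 3q = 23 + q → q* = 4.5, p* = 27.5.
A tax t gives Δq = t/4 and wedge t, so DWL = t²/8.
t²/8 = 0.5 → t² = 4 → t = 2.

2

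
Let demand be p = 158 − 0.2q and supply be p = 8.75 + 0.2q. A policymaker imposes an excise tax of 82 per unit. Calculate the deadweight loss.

8405

Competitive equilibrium: 158 − 0.2q = 8.75 + 0.2q → q* = 373.125, p* = 83.375.
With the tax, the buyer price exceeds the seller price by 82: (158 − 0.2q) − (8.75 + 0.2q) = 82 → q' = 168.125.
Δq = 373.125 − 168.125 = 205; the wedge equals the tax, 82.
The triangle = ½ × 205 × 82 = 8405.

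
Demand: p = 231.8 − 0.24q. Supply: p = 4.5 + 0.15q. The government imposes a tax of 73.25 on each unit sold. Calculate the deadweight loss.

6878.93

Competitive equilibrium: 231.8 − 0.24q = 4.5 + 0.15q → q* = 582.8205, p* = 91.9231.
With the tax, the buyer price exceeds the seller price by 73.25: (231.8 − 0.24q) − (4.5 + 0.15q) = 73.25 → q' = 395.
Δq = 582.8205 − 395 = 187.8205; the wedge equals the tax, 73.25.
The triangle = ½ × 187.8205 × 73.25 = 6878.93.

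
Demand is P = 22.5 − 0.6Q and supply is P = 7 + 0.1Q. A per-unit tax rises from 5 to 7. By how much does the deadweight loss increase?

Competitive equilibrium: 22.5 − 0.6Q = 7 + 0.1Q → Q* = 22.1429, P* = 9.2143.
For a per-unit tax t: ΔQ = t/0.7, so DWL = ½·t·(t/0.7) = t²/1.4.
At t = 5: DWL = 17.857. At t = 7: DWL = 35.
Increase = 35 − 17.857 = 17.14.

17.14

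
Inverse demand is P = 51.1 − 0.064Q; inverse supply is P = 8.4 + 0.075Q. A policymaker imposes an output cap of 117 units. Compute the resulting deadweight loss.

Competitive equilibrium: 51.1 − 0.064Q = 8.4 + 0.075Q → Q* = 307.1942, P* = 31.4396.
At Q = 117: demand price = 51.1 − 0.064·117 = 43.612; supply price = 8.4 + 0.075·117 = 17.175.
ΔQ = 307.1942 − 117 = 190.1942; wedge = 43.612 − 17.175 = 26.437.
Welfare loss = ½ × 190.1942 × 26.437 = 2514.08.

2514.08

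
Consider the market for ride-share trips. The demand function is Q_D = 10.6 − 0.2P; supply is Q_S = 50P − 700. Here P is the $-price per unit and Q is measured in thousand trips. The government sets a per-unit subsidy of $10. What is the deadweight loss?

$9.96 thousand

In inverse form: demand P = 53 − 5Q, supply P = 14 + 0.02Q.
Competitive equilibrium: 53 − 5Q = 14 + 0.02Q → Q* = 7.7689, P* = 14.1554.
The subsidy lowers effective supply by 10: P = 4 + 0.02Q.
New quantity: 53 − 5Q = 4 + 0.02Q → Q' = 9.761.
Overproduction ΔQ = 9.761 − 7.7689 = 1.9921; wedge = subsidy = 10.
The triangle = ½ × 1.9921 × 10 = $9.96 thousand.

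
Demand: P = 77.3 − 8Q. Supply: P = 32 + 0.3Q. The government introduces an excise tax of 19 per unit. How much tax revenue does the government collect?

Competitive equilibrium: 77.3 − 8Q = 32 + 0.3Q → Q* = 5.45783, P* = 33.63735.
With the tax, the buyer price exceeds the seller price by 19: (77.3 − 8Q) − (32 + 0.3Q) = 19 → Q' = 3.16867.
Tax revenue = 19 × 3.16867 = 60.20.

60.20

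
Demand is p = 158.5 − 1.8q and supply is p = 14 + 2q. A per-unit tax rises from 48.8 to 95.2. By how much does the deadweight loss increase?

Competitive equilibrium: 158.5 − 1.8q = 14 + 2q → q* = 38.0263, p* = 90.0526.
For a per-unit tax t: Δq = t/3.8, so DWL = ½·t·(t/3.8) = t²/7.6.
At t = 48.8: DWL = 313.347. At t = 95.2: DWL = 1192.505.
Increase = 1192.505 − 313.347 = 879.16.

879.16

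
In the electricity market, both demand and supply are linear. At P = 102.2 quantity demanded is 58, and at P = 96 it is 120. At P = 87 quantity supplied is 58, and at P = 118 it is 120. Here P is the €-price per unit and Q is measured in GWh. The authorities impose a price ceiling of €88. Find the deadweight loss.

€163.33

Demand slope = (96 − 102.2)/(120 − 58) = −0.1, so P = 108 − 0.1Q.
Supply slope = (118 − 87)/(120 − 58) = 0.5, so P = 58 + 0.5Q.
Competitive equilibrium: 108 − 0.1Q = 58 + 0.5Q → Q* = 83.3333, P* = 99.6667.
At the ceiling P = 88, quantity supplied = (88 − 58)/0.5 = 60.
Willingness to pay at Q' = 60: 108 − 0.1·60 = 102.
ΔQ = 83.3333 − 60 = 23.3333; wedge = 102 − 88 = 14.
The triangle = ½ × 23.3333 × 14 = €163.33.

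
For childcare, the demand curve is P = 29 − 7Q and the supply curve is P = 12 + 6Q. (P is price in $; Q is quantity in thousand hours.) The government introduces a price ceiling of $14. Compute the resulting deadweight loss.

$6.17 thousand

Competitive equilibrium: 29 − 7Q = 12 + 6Q → Q* = 1.3077, P* = 19.8462.
At the ceiling P = 14, quantity supplied = (14 − 12)/6 = 0.3333.
Willingness to pay at Q' = 0.3333: 29 − 7·0.3333 = 26.6669.
ΔQ = 1.3077 − 0.3333 = 0.9744; wedge = 26.6669 − 14 = 12.6669.
DWL = ½ × 0.9744 × 12.6669 = $6.17 thousand.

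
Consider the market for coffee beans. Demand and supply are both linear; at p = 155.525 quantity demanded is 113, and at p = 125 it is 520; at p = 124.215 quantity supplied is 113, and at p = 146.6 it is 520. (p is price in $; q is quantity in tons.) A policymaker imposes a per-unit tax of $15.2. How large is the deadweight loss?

Demand slope = (125 − 155.525)/(520 − 113) = −0.075, so p = 164 − 0.075q.
Supply slope = (146.6 − 124.215)/(520 − 113) = 0.055, so p = 118 + 0.055q.
Competitive equilibrium: 164 − 0.075q = 118 + 0.055q → q* = 353.8462, p* = 137.4615.
With the tax, the buyer price exceeds the seller price by 15.2: (164 − 0.075q) − (118 + 0.055q) = 15.2 → q' = 236.9231.
Δq = 353.8462 − 236.9231 = 116.9231; the wedge equals the tax, 15.2.
The triangle = ½ × 116.9231 × 15.2 = $888.62.

$888.62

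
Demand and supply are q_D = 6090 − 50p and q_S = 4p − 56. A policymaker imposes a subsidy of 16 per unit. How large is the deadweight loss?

In inverse form: demand p = 121.8 − 0.02q, supply p = 14 + 0.25q.
Competitive equilibrium: 121.8 − 0.02q = 14 + 0.25q → q* = 399.2593, p* = 113.8148.
The subsidy lowers effective supply by 16: p = 0.25q − 2.
New quantity: 121.8 − 0.02q = 0.25q − 2 → q' = 458.5185.
Overproduction Δq = 458.5185 − 399.2593 = 59.2592; wedge = subsidy = 16.
DWL = ½ × 59.2592 × 16 = 474.07.

474.07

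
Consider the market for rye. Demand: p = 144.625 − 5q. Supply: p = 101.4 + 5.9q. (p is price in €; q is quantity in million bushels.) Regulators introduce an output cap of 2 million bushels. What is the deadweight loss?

€21.06 million

Competitive equilibrium: 144.625 − 5q = 101.4 + 5.9q → q* = 3.9656, p* = 124.797.
At q = 2: demand price = 144.625 − 5·2 = 134.625; supply price = 101.4 + 5.9·2 = 113.2.
Δq = 3.9656 − 2 = 1.9656; wedge = 134.625 − 113.2 = 21.425.
Welfare loss = ½ × 1.9656 × 21.425 = €21.06 million.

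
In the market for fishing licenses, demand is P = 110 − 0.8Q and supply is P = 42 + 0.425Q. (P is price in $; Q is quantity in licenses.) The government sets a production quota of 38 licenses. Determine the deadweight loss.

$187.80

Competitive equilibrium: 110 − 0.8Q = 42 + 0.425Q → Q* = 55.5102, P* = 65.5918.
At Q = 38: demand price = 110 − 0.8·38 = 79.6; supply price = 42 + 0.425·38 = 58.15.
ΔQ = 55.5102 − 38 = 17.5102; wedge = 79.6 − 58.15 = 21.45.
The triangle = ½ × 17.5102 × 21.45 = $187.80.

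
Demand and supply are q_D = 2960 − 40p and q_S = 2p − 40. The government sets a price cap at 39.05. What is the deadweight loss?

1100.79

In inverse form: demand p = 74 − 0.025q, supply p = 20 + 0.5q.
Competitive equilibrium: 74 − 0.025q = 20 + 0.5q → q* = 102.8571, p* = 71.4286.
At the ceiling p = 39.05, quantity supplied = (39.05 − 20)/0.5 = 38.1.
Willingness to pay at q' = 38.1: 74 − 0.025·38.1 = 73.0475.
Δq = 102.8571 − 38.1 = 64.7571; wedge = 73.0475 − 39.05 = 33.9975.
Deadweight loss = ½ × 64.7571 × 33.9975 = 1100.79.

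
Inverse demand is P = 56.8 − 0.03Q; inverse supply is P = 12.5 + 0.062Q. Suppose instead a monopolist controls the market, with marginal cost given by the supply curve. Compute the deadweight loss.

644.93

Competitive equilibrium: 56.8 − 0.03Q = 12.5 + 0.062Q → Q* = 481.5217, P* = 42.3543.
Marginal revenue: MR = 56.8 − 0.06Q. Set MR = MC: 56.8 − 0.06Q = 12.5 + 0.062Q → Q_m = 363.1148.
Price P_m = 56.8 − 0.03·363.1148 = 45.9066; MC(Q_m) = 12.5 + 0.062·363.1148 = 35.0131.
Competitive Q* = 481.5217, so ΔQ = 118.4069; wedge = 45.9066 − 35.0131 = 10.8935.
The triangle = ½ × 118.4069 × 10.8935 = 644.93.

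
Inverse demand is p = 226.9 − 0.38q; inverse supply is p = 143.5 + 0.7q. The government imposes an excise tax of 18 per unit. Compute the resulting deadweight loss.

Competitive equilibrium: 226.9 − 0.38q = 143.5 + 0.7q → q* = 77.2222, p* = 197.5556.
With the tax, the buyer price exceeds the seller price by 18: (226.9 − 0.38q) − (143.5 + 0.7q) = 18 → q' = 60.5556.
Δq = 77.2222 − 60.5556 = 16.6666; the wedge equals the tax, 18.
Welfare loss = ½ × 16.6666 × 18 = 150.

150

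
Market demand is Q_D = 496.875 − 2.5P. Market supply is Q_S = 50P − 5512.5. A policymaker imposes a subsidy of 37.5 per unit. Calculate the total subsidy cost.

In inverse form: demand P = 198.75 − 0.4Q, supply P = 110.25 + 0.02Q.
Competitive equilibrium: 198.75 − 0.4Q = 110.25 + 0.02Q → Q* = 210.7143, P* = 114.4643.
The subsidy lowers effective supply by 37.5: P = 72.75 + 0.02Q.
New quantity: 198.75 − 0.4Q = 72.75 + 0.02Q → Q' = 300.
Total subsidy cost = 37.5 × 300 = 11250.

11250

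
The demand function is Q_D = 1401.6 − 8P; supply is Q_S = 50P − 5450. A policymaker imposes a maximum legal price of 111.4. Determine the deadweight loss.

8211.86

In inverse form: demand P = 175.2 − 0.125Q, supply P = 109 + 0.02Q.
Competitive equilibrium: 175.2 − 0.125Q = 109 + 0.02Q → Q* = 456.5517, P* = 118.131.
At the ceiling P = 111.4, quantity supplied = (111.4 − 109)/0.02 = 120.
Willingness to pay at Q' = 120: 175.2 − 0.125·120 = 160.2.
ΔQ = 456.5517 − 120 = 336.5517; wedge = 160.2 − 111.4 = 48.8.
The triangle = ½ × 336.5517 × 48.8 = 8211.86.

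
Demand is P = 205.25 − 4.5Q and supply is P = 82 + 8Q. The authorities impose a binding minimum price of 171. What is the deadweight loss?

31.61

Competitive equilibrium: 205.25 − 4.5Q = 82 + 8Q → Q* = 9.86, P* = 160.88.
At the floor P = 171, quantity demanded = (205.25 − 171)/4.5 = 7.6111.
Sellers' marginal cost at Q' = 7.6111: 82 + 8·7.6111 = 142.8888.
ΔQ = 9.86 − 7.6111 = 2.2489; wedge = 171 − 142.8888 = 28.1112.
Deadweight loss = ½ × 2.2489 × 28.1112 = 31.61.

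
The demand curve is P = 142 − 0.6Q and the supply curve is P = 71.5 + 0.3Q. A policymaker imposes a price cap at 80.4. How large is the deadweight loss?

1065.80

Competitive equilibrium: 142 − 0.6Q = 71.5 + 0.3Q → Q* = 78.3333, P* = 95.
At the ceiling P = 80.4, quantity supplied = (80.4 − 71.5)/0.3 = 29.6667.
Willingness to pay at Q' = 29.6667: 142 − 0.6·29.6667 = 124.2.
ΔQ = 78.3333 − 29.6667 = 48.6666; wedge = 124.2 − 80.4 = 43.8.
DWL = ½ × 48.6666 × 43.8 = 1065.80.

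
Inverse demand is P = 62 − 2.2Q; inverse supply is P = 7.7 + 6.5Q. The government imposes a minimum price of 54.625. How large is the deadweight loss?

36.31

Competitive equilibrium: 62 − 2.2Q = 7.7 + 6.5Q → Q* = 6.2414, P* = 48.269.
At the floor P = 54.625, quantity demanded = (62 − 54.625)/2.2 = 3.3523.
Sellers' marginal cost at Q' = 3.3523: 7.7 + 6.5·3.3523 = 29.49.
ΔQ = 6.2414 − 3.3523 = 2.8891; wedge = 54.625 − 29.49 = 25.135.
DWL = ½ × 2.8891 × 25.135 = 36.31.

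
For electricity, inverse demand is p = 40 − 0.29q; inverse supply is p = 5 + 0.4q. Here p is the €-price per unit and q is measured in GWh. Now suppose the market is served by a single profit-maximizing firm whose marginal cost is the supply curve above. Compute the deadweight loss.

Competitive equilibrium: 40 − 0.29q = 5 + 0.4q → q* = 50.7246, p* = 25.2899.
Marginal revenue: MR = 40 − 0.58q. Set MR = MC: 40 − 0.58q = 5 + 0.4q → q_m = 35.7143.
Price p_m = 40 − 0.29·35.7143 = 29.6429; MC(q_m) = 5 + 0.4·35.7143 = 19.2857.
Competitive q* = 50.7246, so Δq = 15.0103; wedge = 29.6429 − 19.2857 = 10.3572.
DWL = ½ × 15.0103 × 10.3572 = €77.73.

€77.73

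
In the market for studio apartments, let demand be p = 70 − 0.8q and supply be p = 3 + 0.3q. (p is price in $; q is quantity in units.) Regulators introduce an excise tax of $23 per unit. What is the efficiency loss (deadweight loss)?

Competitive equilibrium: 70 − 0.8q = 3 + 0.3q → q* = 60.9091, p* = 21.2727.
With the tax, the buyer price exceeds the seller price by 23: (70 − 0.8q) − (3 + 0.3q) = 23 → q' = 40.
Δq = 60.9091 − 40 = 20.9091; the wedge equals the tax, 23.
Deadweight loss = ½ × 20.9091 × 23 = $240.45.

$240.45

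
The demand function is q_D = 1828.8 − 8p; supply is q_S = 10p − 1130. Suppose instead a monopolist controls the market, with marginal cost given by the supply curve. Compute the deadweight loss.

3787.80

In inverse form: demand p = 228.6 − 0.125q, supply p = 113 + 0.1q.
Competitive equilibrium: 228.6 − 0.125q = 113 + 0.1q → q* = 513.7778, p* = 164.3778.
Marginal revenue: MR = 228.6 − 0.25q. Set MR = MC: 228.6 − 0.25q = 113 + 0.1q → q_m = 330.2857.
Price p_m = 228.6 − 0.125·330.2857 = 187.3143; MC(q_m) = 113 + 0.1·330.2857 = 146.0286.
Competitive q* = 513.7778, so Δq = 183.4921; wedge = 187.3143 − 146.0286 = 41.2857.
Deadweight loss = ½ × 183.4921 × 41.2857 = 3787.80.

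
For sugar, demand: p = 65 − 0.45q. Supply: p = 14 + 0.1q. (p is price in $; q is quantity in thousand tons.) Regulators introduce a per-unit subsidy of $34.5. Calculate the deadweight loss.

$1082.05 thousand

Competitive equilibrium: 65 − 0.45q = 14 + 0.1q → q* = 92.72727, p* = 23.27273.
The subsidy lowers effective supply by 34.5: p = 0.1q − 20.5.
New quantity: 65 − 0.45q = 0.1q − 20.5 → q' = 155.45455.
Overproduction Δq = 155.45455 − 92.72727 = 62.72728; wedge = subsidy = 34.5.
DWL = ½ × 62.72728 × 34.5 = $1082.05 thousand.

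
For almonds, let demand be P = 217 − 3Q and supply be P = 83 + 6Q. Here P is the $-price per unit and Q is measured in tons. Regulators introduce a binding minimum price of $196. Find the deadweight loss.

Competitive equilibrium: 217 − 3Q = 83 + 6Q → Q* = 14.8889, P* = 172.3333.
At the floor P = 196, quantity demanded = (217 − 196)/3 = 7.
Sellers' marginal cost at Q' = 7: 83 + 6·7 = 125.
ΔQ = 14.8889 − 7 = 7.8889; wedge = 196 − 125 = 71.
The triangle = ½ × 7.8889 × 71 = $280.06.

$280.06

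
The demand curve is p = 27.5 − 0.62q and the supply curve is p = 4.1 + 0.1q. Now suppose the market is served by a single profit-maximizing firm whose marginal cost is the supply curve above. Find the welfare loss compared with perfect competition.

Competitive equilibrium: 27.5 − 0.62q = 4.1 + 0.1q → q* = 32.5, p* = 7.35.
Marginal revenue: MR = 27.5 − 1.24q. Set MR = MC: 27.5 − 1.24q = 4.1 + 0.1q → q_m = 17.4627.
Price p_m = 27.5 − 0.62·17.4627 = 16.6731; MC(q_m) = 4.1 + 0.1·17.4627 = 5.8463.
Competitive q* = 32.5, so Δq = 15.0373; wedge = 16.6731 − 5.8463 = 10.8268.
Welfare loss = ½ × 15.0373 × 10.8268 = 81.40.

81.40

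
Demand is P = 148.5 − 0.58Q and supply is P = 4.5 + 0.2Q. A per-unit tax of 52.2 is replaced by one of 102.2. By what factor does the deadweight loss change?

Competitive equilibrium: 148.5 − 0.58Q = 4.5 + 0.2Q → Q* = 184.6154, P* = 41.4231.
For a per-unit tax t: ΔQ = t/0.78, so DWL = ½·t·(t/0.78) = t²/1.56.
At t = 52.2: DWL = 1746.692. At t = 102.2: DWL = 6695.410.
Ratio = (102.2/52.2)² = 3.833.

3.833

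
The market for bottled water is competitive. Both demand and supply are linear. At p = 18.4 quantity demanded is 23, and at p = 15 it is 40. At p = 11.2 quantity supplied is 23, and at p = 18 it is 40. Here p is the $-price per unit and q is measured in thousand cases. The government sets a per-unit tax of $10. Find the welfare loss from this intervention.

Demand slope = (15 − 18.4)/(40 − 23) = −0.2, so p = 23 − 0.2q.
Supply slope = (18 − 11.2)/(40 − 23) = 0.4, so p = 2 + 0.4q.
Competitive equilibrium: 23 − 0.2q = 2 + 0.4q → q* = 35, p* = 16.
With the tax, the buyer price exceeds the seller price by 10: (23 − 0.2q) − (2 + 0.4q) = 10 → q' = 18.3333.
Δq = 35 − 18.3333 = 16.6667; the wedge equals the tax, 10.
DWL = ½ × 16.6667 × 10 = $83.33 thousand.

$83.33 thousand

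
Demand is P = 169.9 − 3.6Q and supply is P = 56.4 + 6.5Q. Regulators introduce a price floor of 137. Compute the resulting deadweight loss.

22.24

Competitive equilibrium: 169.9 − 3.6Q = 56.4 + 6.5Q → Q* = 11.2376, P* = 129.4446.
At the floor P = 137, quantity demanded = (169.9 − 137)/3.6 = 9.1389.
Sellers' marginal cost at Q' = 9.1389: 56.4 + 6.5·9.1389 = 115.8029.
ΔQ = 11.2376 − 9.1389 = 2.0987; wedge = 137 − 115.8029 = 21.1971.
Welfare loss = ½ × 2.0987 × 21.1971 = 22.24.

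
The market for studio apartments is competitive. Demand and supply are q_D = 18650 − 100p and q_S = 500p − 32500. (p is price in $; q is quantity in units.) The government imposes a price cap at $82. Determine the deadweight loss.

In inverse form: demand p = 186.5 − 0.01q, supply p = 65 + 0.002q.
Competitive equilibrium: 186.5 − 0.01q = 65 + 0.002q → q* = 10125, p* = 85.25.
At the ceiling p = 82, quantity supplied = (82 − 65)/0.002 = 8500.
Willingness to pay at q' = 8500: 186.5 − 0.01·8500 = 101.5.
Δq = 10125 − 8500 = 1625; wedge = 101.5 − 82 = 19.5.
DWL = ½ × 1625 × 19.5 = $15843.75.

$15843.75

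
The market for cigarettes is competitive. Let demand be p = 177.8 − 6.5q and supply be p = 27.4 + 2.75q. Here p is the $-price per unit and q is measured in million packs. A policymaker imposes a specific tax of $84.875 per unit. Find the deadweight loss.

$389.39 million

Competitive equilibrium: 177.8 − 6.5q = 27.4 + 2.75q → q* = 16.2595, p* = 72.1135.
With the tax, the buyer price exceeds the seller price by 84.875: (177.8 − 6.5q) − (27.4 + 2.75q) = 84.875 → q' = 7.0838.
Δq = 16.2595 − 7.0838 = 9.1757; the wedge equals the tax, 84.875.
DWL = ½ × 9.1757 × 84.875 = $389.39 million.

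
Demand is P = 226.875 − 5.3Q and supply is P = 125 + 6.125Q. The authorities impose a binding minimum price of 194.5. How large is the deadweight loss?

Competitive equilibrium: 226.875 − 5.3Q = 125 + 6.125Q → Q* = 8.9168, P* = 179.6157.
At the floor P = 194.5, quantity demanded = (226.875 − 194.5)/5.3 = 6.1085.
Sellers' marginal cost at Q' = 6.1085: 125 + 6.125·6.1085 = 162.4146.
ΔQ = 8.9168 − 6.1085 = 2.8083; wedge = 194.5 − 162.4146 = 32.0854.
The triangle = ½ × 2.8083 × 32.0854 = 45.05.

45.05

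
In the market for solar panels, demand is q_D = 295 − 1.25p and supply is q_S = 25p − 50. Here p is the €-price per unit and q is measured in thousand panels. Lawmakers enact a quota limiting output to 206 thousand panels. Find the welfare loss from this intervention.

In inverse form: demand p = 236 − 0.8q, supply p = 2 + 0.04q.
Competitive equilibrium: 236 − 0.8q = 2 + 0.04q → q* = 278.5714, p* = 13.1429.
At q = 206: demand price = 236 − 0.8·206 = 71.2; supply price = 2 + 0.04·206 = 10.24.
Δq = 278.5714 − 206 = 72.5714; wedge = 71.2 − 10.24 = 60.96.
Welfare loss = ½ × 72.5714 × 60.96 = €2211.98 thousand.

€2211.98 thousand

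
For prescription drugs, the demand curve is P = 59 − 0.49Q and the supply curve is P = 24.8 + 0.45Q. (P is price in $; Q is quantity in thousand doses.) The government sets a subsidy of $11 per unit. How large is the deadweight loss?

$64.36 thousand

Competitive equilibrium: 59 − 0.49Q = 24.8 + 0.45Q → Q* = 36.383, P* = 41.1723.
The subsidy lowers effective supply by 11: P = 13.8 + 0.45Q.
New quantity: 59 − 0.49Q = 13.8 + 0.45Q → Q' = 48.0851.
Overproduction ΔQ = 48.0851 − 36.383 = 11.7021; wedge = subsidy = 11.
Welfare loss = ½ × 11.7021 × 11 = $64.36 thousand.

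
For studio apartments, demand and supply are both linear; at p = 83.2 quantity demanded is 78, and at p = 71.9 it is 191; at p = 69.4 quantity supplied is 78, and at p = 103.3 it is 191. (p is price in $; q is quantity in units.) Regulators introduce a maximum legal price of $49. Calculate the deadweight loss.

$2101.25

Demand slope = (71.9 − 83.2)/(191 − 78) = −0.1, so p = 91 − 0.1q.
Supply slope = (103.3 − 69.4)/(191 − 78) = 0.3, so p = 46 + 0.3q.
Competitive equilibrium: 91 − 0.1q = 46 + 0.3q → q* = 112.5, p* = 79.75.
At the ceiling p = 49, quantity supplied = (49 − 46)/0.3 = 10.
Willingness to pay at q' = 10: 91 − 0.1·10 = 90.
Δq = 112.5 − 10 = 102.5; wedge = 90 − 49 = 41.
Deadweight loss = ½ × 102.5 × 41 = $2101.25.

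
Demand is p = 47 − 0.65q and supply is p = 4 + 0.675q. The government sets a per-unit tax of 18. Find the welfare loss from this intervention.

Competitive equilibrium: 47 − 0.65q = 4 + 0.675q → q* = 32.4528, p* = 25.9057.
With the tax, the buyer price exceeds the seller price by 18: (47 − 0.65q) − (4 + 0.675q) = 18 → q' = 18.8679.
Δq = 32.4528 − 18.8679 = 13.5849; the wedge equals the tax, 18.
Deadweight loss = ½ × 13.5849 × 18 = 122.26.

122.26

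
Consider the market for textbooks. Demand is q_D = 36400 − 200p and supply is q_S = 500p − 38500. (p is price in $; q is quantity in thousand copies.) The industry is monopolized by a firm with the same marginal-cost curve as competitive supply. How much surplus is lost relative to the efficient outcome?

$136718.75 thousand

In inverse form: demand p = 182 − 0.005q, supply p = 77 + 0.002q.
Competitive equilibrium: 182 − 0.005q = 77 + 0.002q → q* = 15000, p* = 107.
Marginal revenue: MR = 182 − 0.01q. Set MR = MC: 182 − 0.01q = 77 + 0.002q → q_m = 8750.
Price p_m = 182 − 0.005·8750 = 138.25; MC(q_m) = 77 + 0.002·8750 = 94.5.
Competitive q* = 15000, so Δq = 6250; wedge = 138.25 − 94.5 = 43.75.
Deadweight loss = ½ × 6250 × 43.75 = $136718.75 thousand.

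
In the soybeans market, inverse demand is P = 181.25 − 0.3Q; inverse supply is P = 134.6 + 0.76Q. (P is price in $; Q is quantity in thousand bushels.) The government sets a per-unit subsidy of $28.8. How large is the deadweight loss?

Competitive equilibrium: 181.25 − 0.3Q = 134.6 + 0.76Q → Q* = 44.0094, P* = 168.0472.
The subsidy lowers effective supply by 28.8: P = 105.8 + 0.76Q.
New quantity: 181.25 − 0.3Q = 105.8 + 0.76Q → Q' = 71.1792.
Overproduction ΔQ = 71.1792 − 44.0094 = 27.1698; wedge = subsidy = 28.8.
DWL = ½ × 27.1698 × 28.8 = $391.25 thousand.

$391.25 thousand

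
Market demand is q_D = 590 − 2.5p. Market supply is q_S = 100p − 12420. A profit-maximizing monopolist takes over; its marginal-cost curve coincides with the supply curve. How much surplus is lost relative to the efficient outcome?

In inverse form: demand p = 236 − 0.4q, supply p = 124.2 + 0.01q.
Competitive equilibrium: 236 − 0.4q = 124.2 + 0.01q → q* = 272.6829, p* = 126.9268.
Marginal revenue: MR = 236 − 0.8q. Set MR = MC: 236 − 0.8q = 124.2 + 0.01q → q_m = 138.0247.
Price p_m = 236 − 0.4·138.0247 = 180.7901; MC(q_m) = 124.2 + 0.01·138.0247 = 125.5802.
Competitive q* = 272.6829, so Δq = 134.6582; wedge = 180.7901 − 125.5802 = 55.2099.
Welfare loss = ½ × 134.6582 × 55.2099 = 3717.23.

3717.23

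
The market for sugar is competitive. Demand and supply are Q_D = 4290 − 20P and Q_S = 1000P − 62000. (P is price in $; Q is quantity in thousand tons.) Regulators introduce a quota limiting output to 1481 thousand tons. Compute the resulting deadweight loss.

$58080.66 thousand

In inverse form: demand P = 214.5 − 0.05Q, supply P = 62 + 0.001Q.
Competitive equilibrium: 214.5 − 0.05Q = 62 + 0.001Q → Q* = 2990.1961, P* = 64.9902.
At Q = 1481: demand price = 214.5 − 0.05·1481 = 140.45; supply price = 62 + 0.001·1481 = 63.481.
ΔQ = 2990.1961 − 1481 = 1509.1961; wedge = 140.45 − 63.481 = 76.969.
Deadweight loss = ½ × 1509.1961 × 76.969 = $58080.66 thousand.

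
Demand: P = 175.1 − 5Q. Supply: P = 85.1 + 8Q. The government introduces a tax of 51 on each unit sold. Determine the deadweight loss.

100.04

Competitive equilibrium: 175.1 − 5Q = 85.1 + 8Q → Q* = 6.9231, P* = 140.4846.
With the tax, the buyer price exceeds the seller price by 51: (175.1 − 5Q) − (85.1 + 8Q) = 51 → Q' = 3.
ΔQ = 6.9231 − 3 = 3.9231; the wedge equals the tax, 51.
Deadweight loss = ½ × 3.9231 × 51 = 100.04.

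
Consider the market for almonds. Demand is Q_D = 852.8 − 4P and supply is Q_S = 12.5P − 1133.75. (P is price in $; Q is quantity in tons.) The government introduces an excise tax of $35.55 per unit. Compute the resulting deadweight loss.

$1914.85

In inverse form: demand P = 213.2 − 0.25Q, supply P = 90.7 + 0.08Q.
Competitive equilibrium: 213.2 − 0.25Q = 90.7 + 0.08Q → Q* = 371.2121, P* = 120.397.
With the tax, the buyer price exceeds the seller price by 35.55: (213.2 − 0.25Q) − (90.7 + 0.08Q) = 35.55 → Q' = 263.4848.
ΔQ = 371.2121 − 263.4848 = 107.7273; the wedge equals the tax, 35.55.
Deadweight loss = ½ × 107.7273 × 35.55 = $1914.85.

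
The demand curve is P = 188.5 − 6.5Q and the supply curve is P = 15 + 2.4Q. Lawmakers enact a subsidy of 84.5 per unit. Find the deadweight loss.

401.14

Competitive equilibrium: 188.5 − 6.5Q = 15 + 2.4Q → Q* = 19.4944, P* = 61.7865.
The subsidy lowers effective supply by 84.5: P = 2.4Q − 69.5.
New quantity: 188.5 − 6.5Q = 2.4Q − 69.5 → Q' = 28.9888.
Overproduction ΔQ = 28.9888 − 19.4944 = 9.4944; wedge = subsidy = 84.5.
DWL = ½ × 9.4944 × 84.5 = 401.14.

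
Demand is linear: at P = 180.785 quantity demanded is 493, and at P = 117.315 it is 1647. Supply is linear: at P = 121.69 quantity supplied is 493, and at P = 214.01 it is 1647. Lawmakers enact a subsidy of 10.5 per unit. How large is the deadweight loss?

408.33

Demand slope = (117.315 − 180.785)/(1647 − 493) = −0.055, so P = 207.9 − 0.055Q.
Supply slope = (214.01 − 121.69)/(1647 − 493) = 0.08, so P = 82.25 + 0.08Q.
Competitive equilibrium: 207.9 − 0.055Q = 82.25 + 0.08Q → Q* = 930.7407, P* = 156.7093.
The subsidy lowers effective supply by 10.5: P = 71.75 + 0.08Q.
New quantity: 207.9 − 0.055Q = 71.75 + 0.08Q → Q' = 1008.5185.
Overproduction ΔQ = 1008.5185 − 930.7407 = 77.7778; wedge = subsidy = 10.5.
Deadweight loss = ½ × 77.7778 × 10.5 = 408.33.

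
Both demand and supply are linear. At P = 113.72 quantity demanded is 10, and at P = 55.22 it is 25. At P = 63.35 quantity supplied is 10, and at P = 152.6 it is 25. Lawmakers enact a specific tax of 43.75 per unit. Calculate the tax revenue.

Demand slope = (55.22 − 113.72)/(25 − 10) = −3.9, so P = 152.72 − 3.9Q.
Supply slope = (152.6 − 63.35)/(25 − 10) = 5.95, so P = 3.85 + 5.95Q.
Competitive equilibrium: 152.72 − 3.9Q = 3.85 + 5.95Q → Q* = 15.1137, P* = 93.7765.
With the tax, the buyer price exceeds the seller price by 43.75: (152.72 − 3.9Q) − (3.85 + 5.95Q) = 43.75 → Q' = 10.6721.
Tax revenue = 43.75 × 10.6721 = 466.90.

466.90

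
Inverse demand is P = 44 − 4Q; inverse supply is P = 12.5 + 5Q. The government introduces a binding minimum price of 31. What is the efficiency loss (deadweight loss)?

Competitive equilibrium: 44 − 4Q = 12.5 + 5Q → Q* = 3.5, P* = 30.
At the floor P = 31, quantity demanded = (44 − 31)/4 = 3.25.
Sellers' marginal cost at Q' = 3.25: 12.5 + 5·3.25 = 28.75.
ΔQ = 3.5 − 3.25 = 0.25; wedge = 31 − 28.75 = 2.25.
The triangle = ½ × 0.25 × 2.25 = 0.28.

0.28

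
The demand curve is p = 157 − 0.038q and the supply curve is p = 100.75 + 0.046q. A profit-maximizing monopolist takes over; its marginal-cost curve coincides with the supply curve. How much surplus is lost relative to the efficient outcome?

Competitive equilibrium: 157 − 0.038q = 100.75 + 0.046q → q* = 669.6429, p* = 131.5536.
Marginal revenue: MR = 157 − 0.076q. Set MR = MC: 157 − 0.076q = 100.75 + 0.046q → q_m = 461.0656.
Price p_m = 157 − 0.038·461.0656 = 139.4795; MC(q_m) = 100.75 + 0.046·461.0656 = 121.959.
Competitive q* = 669.6429, so Δq = 208.5773; wedge = 139.4795 − 121.959 = 17.5205.
DWL = ½ × 208.5773 × 17.5205 = 1827.19.

1827.19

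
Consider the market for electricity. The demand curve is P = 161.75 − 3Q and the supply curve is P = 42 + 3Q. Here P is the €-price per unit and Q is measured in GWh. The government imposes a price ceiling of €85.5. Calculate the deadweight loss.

€89.38

Competitive equilibrium: 161.75 − 3Q = 42 + 3Q → Q* = 19.9583, P* = 101.875.
At the ceiling P = 85.5, quantity supplied = (85.5 − 42)/3 = 14.5.
Willingness to pay at Q' = 14.5: 161.75 − 3·14.5 = 118.25.
ΔQ = 19.9583 − 14.5 = 5.4583; wedge = 118.25 − 85.5 = 32.75.
DWL = ½ × 5.4583 × 32.75 = €89.38.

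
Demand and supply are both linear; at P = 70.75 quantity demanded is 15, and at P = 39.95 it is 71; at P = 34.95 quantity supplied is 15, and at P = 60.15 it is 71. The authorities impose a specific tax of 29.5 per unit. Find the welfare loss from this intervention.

Demand slope = (39.95 − 70.75)/(71 − 15) = −0.55, so P = 79 − 0.55Q.
Supply slope = (60.15 − 34.95)/(71 − 15) = 0.45, so P = 28.2 + 0.45Q.
Competitive equilibrium: 79 − 0.55Q = 28.2 + 0.45Q → Q* = 50.8, P* = 51.06.
With the tax, the buyer price exceeds the seller price by 29.5: (79 − 0.55Q) − (28.2 + 0.45Q) = 29.5 → Q' = 21.3.
ΔQ = 50.8 − 21.3 = 29.5; the wedge equals the tax, 29.5.
The triangle = ½ × 29.5 × 29.5 = 435.125.

435.125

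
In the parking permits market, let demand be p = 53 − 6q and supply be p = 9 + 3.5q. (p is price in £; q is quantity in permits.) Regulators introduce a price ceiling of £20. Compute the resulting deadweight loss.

Competitive equilibrium: 53 − 6q = 9 + 3.5q → q* = 4.6316, p* = 25.2105.
At the ceiling p = 20, quantity supplied = (20 − 9)/3.5 = 3.1429.
Willingness to pay at q' = 3.1429: 53 − 6·3.1429 = 34.1426.
Δq = 4.6316 − 3.1429 = 1.4887; wedge = 34.1426 − 20 = 14.1426.
Deadweight loss = ½ × 1.4887 × 14.1426 = £10.53.

£10.53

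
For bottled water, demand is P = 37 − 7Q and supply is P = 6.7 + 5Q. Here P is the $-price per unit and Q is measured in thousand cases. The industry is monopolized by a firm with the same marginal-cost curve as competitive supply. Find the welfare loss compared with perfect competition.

Competitive equilibrium: 37 − 7Q = 6.7 + 5Q → Q* = 2.525, P* = 19.325.
Marginal revenue: MR = 37 − 14Q. Set MR = MC: 37 − 14Q = 6.7 + 5Q → Q_m = 1.5947.
Price P_m = 37 − 7·1.5947 = 25.8371; MC(Q_m) = 6.7 + 5·1.5947 = 14.6735.
Competitive Q* = 2.525, so ΔQ = 0.9303; wedge = 25.8371 − 14.6735 = 11.1636.
Welfare loss = ½ × 0.9303 × 11.1636 = $5.19 thousand.

$5.19 thousand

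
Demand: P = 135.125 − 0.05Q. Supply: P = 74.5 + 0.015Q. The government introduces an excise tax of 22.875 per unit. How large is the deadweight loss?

Competitive equilibrium: 135.125 − 0.05Q = 74.5 + 0.015Q → Q* = 932.6923, P* = 88.4904.
With the tax, the buyer price exceeds the seller price by 22.875: (135.125 − 0.05Q) − (74.5 + 0.015Q) = 22.875 → Q' = 580.7692.
ΔQ = 932.6923 − 580.7692 = 351.9231; the wedge equals the tax, 22.875.
Welfare loss = ½ × 351.9231 × 22.875 = 4025.12.

4025.12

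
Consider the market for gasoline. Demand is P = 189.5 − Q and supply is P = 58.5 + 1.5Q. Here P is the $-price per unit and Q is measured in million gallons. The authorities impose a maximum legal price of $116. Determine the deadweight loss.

$247.34 million

Competitive equilibrium: 189.5 − Q = 58.5 + 1.5Q → Q* = 52.4, P* = 137.1.
At the ceiling P = 116, quantity supplied = (116 − 58.5)/1.5 = 38.3333.
Willingness to pay at Q' = 38.3333: 189.5 − 1·38.3333 = 151.1667.
ΔQ = 52.4 − 38.3333 = 14.0667; wedge = 151.1667 − 116 = 35.1667.
Welfare loss = ½ × 14.0667 × 35.1667 = $247.34 million.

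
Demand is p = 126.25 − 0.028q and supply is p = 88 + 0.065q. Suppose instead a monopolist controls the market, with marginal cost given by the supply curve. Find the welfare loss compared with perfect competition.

Competitive equilibrium: 126.25 − 0.028q = 88 + 0.065q → q* = 411.2903, p* = 114.7339.
Marginal revenue: MR = 126.25 − 0.056q. Set MR = MC: 126.25 − 0.056q = 88 + 0.065q → q_m = 316.1157.
Price p_m = 126.25 − 0.028·316.1157 = 117.3988; MC(q_m) = 88 + 0.065·316.1157 = 108.5475.
Competitive q* = 411.2903, so Δq = 95.1746; wedge = 117.3988 − 108.5475 = 8.8513.
DWL = ½ × 95.1746 × 8.8513 = 421.21.

421.21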